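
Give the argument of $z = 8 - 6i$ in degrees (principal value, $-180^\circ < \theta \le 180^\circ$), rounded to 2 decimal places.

θ = arctan(b/a) = arctan(-6/8) (quadrant-adjusted) = -36.87°


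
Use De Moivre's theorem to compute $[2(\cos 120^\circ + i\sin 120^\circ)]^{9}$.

By De Moivre: z^n = r^n(cos(nθ) + i sin(nθ))
= 2^9(cos(9*120°) + i sin(9*120°))
= 512(cos 0° + i sin 0°)
= 512


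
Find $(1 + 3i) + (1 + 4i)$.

(1 + 1) + (3 + 4)i = 2 + 7i


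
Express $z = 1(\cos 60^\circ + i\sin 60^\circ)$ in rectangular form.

a = r cos θ = 1 * 1/2 = 1/2
b = r sin θ = 1 * sqrt(3)/2 = sqrt(3)/2
z = 1/2 + (sqrt(3)/2)i


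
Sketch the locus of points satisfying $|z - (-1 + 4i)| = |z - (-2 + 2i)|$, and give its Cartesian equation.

|z - z1| = |z - z2| means z is equidistant from z1 and z2,
i.e. the perpendicular bisector of the segment from (-1, 4) to (-2, 2) (midpoint (-3/2, 3)).
With z = x + yi, square both sides:
(x - (-1))^2 + (y - 4)^2 = (x - (-2))^2 + (y - 2)^2
The x^2 and y^2 terms cancel: -2x + (-4)y = 8 - 17 = -9
Simplify: 2x + 4y = 9
Locus: Perpendicular bisector of the segment from (-1, 4) to (-2, 2): the line 2x + 4y = 9


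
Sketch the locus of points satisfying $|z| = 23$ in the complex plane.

|z| = 23 means sqrt(x^2 + y^2) = 23
This is a circle of radius 23 centered at the origin


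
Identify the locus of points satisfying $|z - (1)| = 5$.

|z - z0| = r describes a circle centered at z0 with radius r
Here z0 = 1 and r = 5
Locus: Circle centered at (1, 0) with radius 5


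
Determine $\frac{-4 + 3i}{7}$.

Divisor is real, so divide each part by 7:
= -4/7 + (3/7)i


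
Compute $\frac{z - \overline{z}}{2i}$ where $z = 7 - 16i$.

z - conjugate(z) = 2bi
(z - conjugate(z))/(2i) = 2bi/(2i) = b = -16


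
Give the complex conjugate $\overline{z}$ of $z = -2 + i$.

If z = a + bi, then conjugate(z) = a - bi
conjugate(-2 + i) = -2 - i


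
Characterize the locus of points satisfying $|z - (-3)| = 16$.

|z - z0| = r describes a circle centered at z0 with radius r
Here z0 = -3 and r = 16
Locus: Circle centered at (-3, 0) with radius 16


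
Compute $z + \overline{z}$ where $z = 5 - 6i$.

z + conjugate(z) = (a + bi) + (a - bi) = 2a
= 2 * 5 = 10


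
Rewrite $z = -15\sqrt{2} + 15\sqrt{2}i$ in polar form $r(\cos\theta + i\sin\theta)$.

r = |z| = sqrt(a^2 + b^2) = sqrt((-15*sqrt(2))^2 + (15*sqrt(2))^2) = sqrt(450 + 450) = sqrt(900) = 30
θ = arctan(b/a) = arctan(21.2132/-21.2132) (quadrant-adjusted) = 135°
z = 30(cos 135° + i sin 135°)


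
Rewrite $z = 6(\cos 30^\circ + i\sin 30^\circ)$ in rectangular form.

a = r cos θ = 6 * sqrt(3)/2 = 3*sqrt(3)
b = r sin θ = 6 * 1/2 = 3
z = 3*sqrt(3) + 3i


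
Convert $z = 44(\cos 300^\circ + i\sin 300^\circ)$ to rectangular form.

a = r cos θ = 44 * 1/2 = 22
b = r sin θ = 44 * -sqrt(3)/2 = -22*sqrt(3)
z = 22 - 22*sqrt(3)i


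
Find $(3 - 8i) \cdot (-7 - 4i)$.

(a1*a2 - b1*b2) + (a1*b2 + b1*a2)i
= (-21 - 32) + (-12 + 56)i
= -53 + 44i


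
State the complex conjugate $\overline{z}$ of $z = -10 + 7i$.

If z = a + bi, then conjugate(z) = a - bi
conjugate(-10 + 7i) = -10 - 7i


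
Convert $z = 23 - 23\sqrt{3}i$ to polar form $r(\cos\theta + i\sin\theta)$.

r = |z| = sqrt(a^2 + b^2) = sqrt((23)^2 + (-23*sqrt(3))^2) = sqrt(529 + 1587) = sqrt(2116) = 46
θ = arctan(b/a) = arctan(-39.8372/23) (quadrant-adjusted) = 300°
z = 46(cos 300° + i sin 300°)


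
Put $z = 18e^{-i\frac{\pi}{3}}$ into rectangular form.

a = r cos θ = 18 * 1/2 = 9
b = r sin θ = 18 * -sqrt(3)/2 = -9*sqrt(3)
z = 9 - 9*sqrt(3)i


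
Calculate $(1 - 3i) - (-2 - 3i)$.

(1 - (-2)) + (-3 - (-3))i = 3


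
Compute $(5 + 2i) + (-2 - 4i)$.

(5 + (-2)) + (2 + (-4))i = 3 - 2i


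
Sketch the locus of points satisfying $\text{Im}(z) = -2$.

Im(z) = y where z = x + yi; the equation y = -2 is satisfied by all points with that y-coordinate
Locus: Horizontal line y = -2


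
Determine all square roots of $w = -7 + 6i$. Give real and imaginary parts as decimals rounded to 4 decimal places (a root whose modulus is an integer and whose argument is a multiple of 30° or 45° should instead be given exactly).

|w| = sqrt(85) ≈ 9.219544, arg(w) ≈ 139.398705°
Root modulus = sqrt(85)^(1/2) ≈ 3.036370
Root arguments: θ_k = (arg(w) + 360°k)/2 for k = 0, 1, ..., 1
Compute each root as (root modulus)(cos θ_k + i sin θ_k) using full-precision intermediates, then round to 4 decimal places.
Roots: 1.0535 + 2.8478i, -1.0535 - 2.8478i


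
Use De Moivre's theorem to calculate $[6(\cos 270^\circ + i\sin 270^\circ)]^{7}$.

By De Moivre: z^n = r^n(cos(nθ) + i sin(nθ))
= 6^7(cos(7*270°) + i sin(7*270°))
= 279936(cos 90° + i sin 90°)
= 279936i


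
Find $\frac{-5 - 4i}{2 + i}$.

Multiply numerator and denominator by conjugate (2 - i):
= (-5 - 4i)(2 - i) / (2^2 + 1^2)
= (-14 - 3i) / 5
= -14/5 - (3/5)i


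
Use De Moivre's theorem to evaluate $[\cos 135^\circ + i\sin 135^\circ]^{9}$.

By De Moivre: z^n = r^n(cos(nθ) + i sin(nθ))
= 1^9(cos(9*135°) + i sin(9*135°))
= 1(cos 135° + i sin 135°)
= -sqrt(2)/2 + (sqrt(2)/2)i


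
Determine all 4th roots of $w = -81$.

|w| = 81, arg(w) = 180°
Root modulus = 81^(1/4) = 3
Root arguments: θ_k = (180° + 360°k)/4 for k = 0, 1, ..., 3
Roots: 3*sqrt(2)/2 + (3*sqrt(2)/2)i, -3*sqrt(2)/2 + (3*sqrt(2)/2)i, -3*sqrt(2)/2 - (3*sqrt(2)/2)i, 3*sqrt(2)/2 - (3*sqrt(2)/2)i


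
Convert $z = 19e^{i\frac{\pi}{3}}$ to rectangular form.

a = r cos θ = 19 * 1/2 = 19/2
b = r sin θ = 19 * sqrt(3)/2 = 19*sqrt(3)/2
z = 19/2 + (19*sqrt(3)/2)i


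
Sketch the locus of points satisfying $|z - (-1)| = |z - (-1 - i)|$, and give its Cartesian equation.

|z - z1| = |z - z2| means z is equidistant from z1 and z2,
i.e. the perpendicular bisector of the segment from (-1, 0) to (-1, -1) (midpoint (-1, -1/2)).
With z = x + yi, square both sides:
(x - (-1))^2 + (y - 0)^2 = (x - (-1))^2 + (y - (-1))^2
The x^2 and y^2 terms cancel: 0x + (-2)y = 2 - 1 = 1
Simplify: y = -1/2
Locus: Perpendicular bisector of the segment from (-1, 0) to (-1, -1): the line y = -1/2


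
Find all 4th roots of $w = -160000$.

|w| = 160000, arg(w) = 180°
Root modulus = 160000^(1/4) = 20
Root arguments: θ_k = (180° + 360°k)/4 for k = 0, 1, ..., 3
Roots: 10*sqrt(2) + 10*sqrt(2)i, -10*sqrt(2) + 10*sqrt(2)i, -10*sqrt(2) - 10*sqrt(2)i, 10*sqrt(2) - 10*sqrt(2)i


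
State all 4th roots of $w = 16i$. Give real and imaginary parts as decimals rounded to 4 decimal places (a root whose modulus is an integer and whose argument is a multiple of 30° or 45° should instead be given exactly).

|w| = 16, arg(w) = 90°
Root modulus = 16^(1/4) = 2
Root arguments: θ_k = (90° + 360°k)/4 for k = 0, 1, ..., 3
Compute each root as (root modulus)(cos θ_k + i sin θ_k) using full-precision intermediates, then round to 4 decimal places.
Roots: 1.8478 + 0.7654i, -0.7654 + 1.8478i, -1.8478 - 0.7654i, 0.7654 - 1.8478i


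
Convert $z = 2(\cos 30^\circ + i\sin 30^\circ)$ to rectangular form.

a = r cos θ = 2 * sqrt(3)/2 = sqrt(3)
b = r sin θ = 2 * 1/2 = 1
z = sqrt(3) + i


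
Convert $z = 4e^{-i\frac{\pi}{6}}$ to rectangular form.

a = r cos θ = 4 * sqrt(3)/2 = 2*sqrt(3)
b = r sin θ = 4 * -1/2 = -2
z = 2*sqrt(3) - 2i


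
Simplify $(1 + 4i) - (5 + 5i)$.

(1 - 5) + (4 - 5)i = -4 - i


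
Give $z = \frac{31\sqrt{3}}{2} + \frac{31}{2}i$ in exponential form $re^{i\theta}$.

r = |z| = sqrt((31*sqrt(3)/2)^2 + (31/2)^2) = sqrt(2883/4 + 961/4) = sqrt(961) = 31
θ = arctan(b/a) = arctan(15.5/26.8468) (quadrant-adjusted) = 30° = π/6
z = 31e^(i*π/6)


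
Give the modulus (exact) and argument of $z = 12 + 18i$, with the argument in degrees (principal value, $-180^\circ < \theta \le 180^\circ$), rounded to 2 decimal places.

|z| = sqrt(12^2 + 18^2) = sqrt(468)
arg(z) = arctan(b/a) = arctan(18/12) (quadrant-adjusted) = 56.31°


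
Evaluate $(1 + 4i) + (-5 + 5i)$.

(1 + (-5)) + (4 + 5)i = -4 + 9i


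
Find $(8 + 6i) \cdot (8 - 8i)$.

(a1*a2 - b1*b2) + (a1*b2 + b1*a2)i
= (64 - (-48)) + (-64 + 48)i
= 112 - 16i


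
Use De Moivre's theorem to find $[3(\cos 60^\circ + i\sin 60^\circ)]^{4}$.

By De Moivre: z^n = r^n(cos(nθ) + i sin(nθ))
= 3^4(cos(4*60°) + i sin(4*60°))
= 81(cos 240° + i sin 240°)
= -81/2 - (81*sqrt(3)/2)i


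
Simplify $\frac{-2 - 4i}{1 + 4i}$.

Multiply numerator and denominator by conjugate (1 - 4i):
= (-2 - 4i)(1 - 4i) / (1^2 + 4^2)
= (-18 + 4i) / 17
= -18/17 + (4/17)i


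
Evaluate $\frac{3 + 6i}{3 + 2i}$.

Multiply numerator and denominator by conjugate (3 - 2i):
= (3 + 6i)(3 - 2i) / (3^2 + 2^2)
= (21 + 12i) / 13
= 21/13 + (12/13)i


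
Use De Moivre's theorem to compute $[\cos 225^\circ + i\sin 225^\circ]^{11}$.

By De Moivre: z^n = r^n(cos(nθ) + i sin(nθ))
= 1^11(cos(11*225°) + i sin(11*225°))
= 1(cos 315° + i sin 315°)
= sqrt(2)/2 - (sqrt(2)/2)i


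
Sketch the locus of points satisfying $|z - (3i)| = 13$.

|z - z0| = r describes a circle centered at z0 with radius r
Here z0 = 3i and r = 13
Locus: Circle centered at (0, 3) with radius 13


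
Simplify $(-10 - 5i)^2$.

(a + bi)^2 = a^2 - b^2 + 2abi
= (-10)^2 - (-5)^2 + 2*(-10)*(-5)i
= 75 + 100i


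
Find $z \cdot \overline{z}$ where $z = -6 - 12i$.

z * conjugate(z) = |z|^2 = a^2 + b^2
= (-6)^2 + (-12)^2 = 180


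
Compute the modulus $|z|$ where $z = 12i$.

|z| = sqrt(a^2 + b^2) = sqrt(0^2 + 12^2) = sqrt(144) = 12


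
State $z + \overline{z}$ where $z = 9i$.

z + conjugate(z) = (a + bi) + (a - bi) = 2a
= 2 * 0 = 0


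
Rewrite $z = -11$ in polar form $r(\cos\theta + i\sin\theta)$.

r = |z| = sqrt(a^2 + b^2) = sqrt((-11)^2 + (0)^2) = sqrt(121 + 0) = sqrt(121) = 11
b = 0 and a < 0, so z lies on the negative real axis: θ = 180°
z = 11(cos 180° + i sin 180°)


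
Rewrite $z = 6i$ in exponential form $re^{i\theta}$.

r = |z| = sqrt((0)^2 + (6)^2) = sqrt(0 + 36) = sqrt(36) = 6
a = 0 and b > 0, so z lies on the positive imaginary axis: θ = 90° = π/2
z = 6e^(i*π/2)


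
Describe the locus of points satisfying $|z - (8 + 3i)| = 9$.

|z - z0| = r describes a circle centered at z0 with radius r
Here z0 = 8 + 3i and r = 9
Locus: Circle centered at (8, 3) with radius 9


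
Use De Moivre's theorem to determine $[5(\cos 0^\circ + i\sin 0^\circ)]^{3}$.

By De Moivre: z^n = r^n(cos(nθ) + i sin(nθ))
= 5^3(cos(3*0°) + i sin(3*0°))
= 125(cos 0° + i sin 0°)
= 125


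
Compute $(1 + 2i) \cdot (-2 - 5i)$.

(a1*a2 - b1*b2) + (a1*b2 + b1*a2)i
= (-2 - (-10)) + (-5 + (-4))i
= 8 - 9i


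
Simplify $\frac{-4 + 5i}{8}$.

Divisor is real, so divide each part by 8:
= -1/2 + (5/8)i


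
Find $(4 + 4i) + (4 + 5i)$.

(4 + 4) + (4 + 5)i = 8 + 9i


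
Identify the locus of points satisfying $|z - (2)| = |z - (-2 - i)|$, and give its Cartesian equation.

|z - z1| = |z - z2| means z is equidistant from z1 and z2,
i.e. the perpendicular bisector of the segment from (2, 0) to (-2, -1) (midpoint (0, -1/2)).
With z = x + yi, square both sides:
(x - 2)^2 + (y - 0)^2 = (x - (-2))^2 + (y - (-1))^2
The x^2 and y^2 terms cancel: -8x + (-2)y = 5 - 4 = 1
Simplify: 8x + 2y = -1
Locus: Perpendicular bisector of the segment from (2, 0) to (-2, -1): the line 8x + 2y = -1


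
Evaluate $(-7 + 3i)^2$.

(a + bi)^2 = a^2 - b^2 + 2abi
= (-7)^2 - 3^2 + 2*(-7)*3i
= 40 - 42i


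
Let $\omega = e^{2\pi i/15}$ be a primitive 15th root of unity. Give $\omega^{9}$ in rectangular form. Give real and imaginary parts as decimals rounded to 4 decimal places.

ω^9 = e^(2πi·9/15) = e^(i·6π/5)
= cos(6π/5) + i sin(6π/5)
= -0.8090 - 0.5878i


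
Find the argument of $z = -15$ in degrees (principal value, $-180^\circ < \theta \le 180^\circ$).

b = 0 and a < 0, so z lies on the negative real axis: θ = 180°


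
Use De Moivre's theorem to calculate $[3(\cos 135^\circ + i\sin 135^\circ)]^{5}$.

By De Moivre: z^n = r^n(cos(nθ) + i sin(nθ))
= 3^5(cos(5*135°) + i sin(5*135°))
= 243(cos 315° + i sin 315°)
= 243*sqrt(2)/2 - (243*sqrt(2)/2)i


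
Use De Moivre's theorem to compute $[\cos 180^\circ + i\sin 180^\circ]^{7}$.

By De Moivre: z^n = r^n(cos(nθ) + i sin(nθ))
= 1^7(cos(7*180°) + i sin(7*180°))
= 1(cos 180° + i sin 180°)
= -1


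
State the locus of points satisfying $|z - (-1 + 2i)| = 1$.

|z - z0| = r describes a circle centered at z0 with radius r
Here z0 = -1 + 2i and r = 1
Locus: Circle centered at (-1, 2) with radius 1


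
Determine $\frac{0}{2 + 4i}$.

Multiply numerator and denominator by conjugate (2 - 4i):
= (0)(2 - 4i) / (2^2 + 4^2)
= (0) / 20
= 0


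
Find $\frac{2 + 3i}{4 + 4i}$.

Multiply numerator and denominator by conjugate (4 - 4i):
= (2 + 3i)(4 - 4i) / (4^2 + 4^2)
= (20 + 4i) / 32
Divide through by 4: (5 + i) / 8
= 5/8 + (1/8)i


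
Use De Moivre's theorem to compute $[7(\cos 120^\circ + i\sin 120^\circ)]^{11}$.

By De Moivre: z^n = r^n(cos(nθ) + i sin(nθ))
= 7^11(cos(11*120°) + i sin(11*120°))
= 1977326743(cos 240° + i sin 240°)
= -1977326743/2 - (1977326743*sqrt(3)/2)i


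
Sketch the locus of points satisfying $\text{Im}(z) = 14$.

Im(z) = y where z = x + yi; the equation y = 14 is satisfied by all points with that y-coordinate
Locus: Horizontal line y = 14


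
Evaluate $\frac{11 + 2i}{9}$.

Divisor is real, so divide each part by 9:
= 11/9 + (2/9)i


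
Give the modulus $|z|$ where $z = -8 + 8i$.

|z| = sqrt(a^2 + b^2) = sqrt((-8)^2 + 8^2) = sqrt(128) = sqrt(128)


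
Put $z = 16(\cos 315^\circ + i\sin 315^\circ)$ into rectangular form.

a = r cos θ = 16 * sqrt(2)/2 = 8*sqrt(2)
b = r sin θ = 16 * -sqrt(2)/2 = -8*sqrt(2)
z = 8*sqrt(2) - 8*sqrt(2)i


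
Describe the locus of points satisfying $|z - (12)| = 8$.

|z - z0| = r describes a circle centered at z0 with radius r
Here z0 = 12 and r = 8
Locus: Circle centered at (12, 0) with radius 8


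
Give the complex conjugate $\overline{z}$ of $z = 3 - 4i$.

If z = a + bi, then conjugate(z) = a - bi
conjugate(3 - 4i) = 3 + 4i


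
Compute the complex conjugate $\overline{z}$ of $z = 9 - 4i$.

If z = a + bi, then conjugate(z) = a - bi
conjugate(9 - 4i) = 9 + 4i


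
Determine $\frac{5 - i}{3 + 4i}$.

Multiply numerator and denominator by conjugate (3 - 4i):
= (5 - i)(3 - 4i) / (3^2 + 4^2)
= (11 - 23i) / 25
= 11/25 - (23/25)i


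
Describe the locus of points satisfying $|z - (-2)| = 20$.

|z - z0| = r describes a circle centered at z0 with radius r
Here z0 = -2 and r = 20
Locus: Circle centered at (-2, 0) with radius 20


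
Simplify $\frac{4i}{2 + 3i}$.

Multiply numerator and denominator by conjugate (2 - 3i):
= (4i)(2 - 3i) / (2^2 + 3^2)
= (12 + 8i) / 13
= 12/13 + (8/13)i


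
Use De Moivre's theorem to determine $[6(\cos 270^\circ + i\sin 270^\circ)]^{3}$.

By De Moivre: z^n = r^n(cos(nθ) + i sin(nθ))
= 6^3(cos(3*270°) + i sin(3*270°))
= 216(cos 90° + i sin 90°)
= 216i


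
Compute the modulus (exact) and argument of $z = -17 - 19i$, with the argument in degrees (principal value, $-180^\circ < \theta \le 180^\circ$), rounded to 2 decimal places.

|z| = sqrt((-17)^2 + (-19)^2) = sqrt(650)
arg(z) = arctan(b/a) = arctan(-19/-17) (quadrant-adjusted) = -131.82°


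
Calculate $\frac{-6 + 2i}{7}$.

Divisor is real, so divide each part by 7:
= -6/7 + (2/7)i


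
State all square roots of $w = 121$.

|w| = 121, arg(w) = 0°
Root modulus = 121^(1/2) = 11
Root arguments: θ_k = (0° + 360°k)/2 for k = 0, 1, ..., 1
Roots: 11, -11


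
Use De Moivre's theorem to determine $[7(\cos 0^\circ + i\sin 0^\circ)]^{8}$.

By De Moivre: z^n = r^n(cos(nθ) + i sin(nθ))
= 7^8(cos(8*0°) + i sin(8*0°))
= 5764801(cos 0° + i sin 0°)
= 5764801


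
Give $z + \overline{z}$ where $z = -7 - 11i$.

z + conjugate(z) = (a + bi) + (a - bi) = 2a
= 2 * (-7) = -14


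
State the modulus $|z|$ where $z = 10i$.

|z| = sqrt(a^2 + b^2) = sqrt(0^2 + 10^2) = sqrt(100) = 10


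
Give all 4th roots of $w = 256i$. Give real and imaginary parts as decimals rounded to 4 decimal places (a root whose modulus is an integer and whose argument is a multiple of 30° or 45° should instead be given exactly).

|w| = 256, arg(w) = 90°
Root modulus = 256^(1/4) = 4
Root arguments: θ_k = (90° + 360°k)/4 for k = 0, 1, ..., 3
Compute each root as (root modulus)(cos θ_k + i sin θ_k) using full-precision intermediates, then round to 4 decimal places.
Roots: 3.6955 + 1.5307i, -1.5307 + 3.6955i, -3.6955 - 1.5307i, 1.5307 - 3.6955i


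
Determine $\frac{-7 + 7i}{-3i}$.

Multiply numerator and denominator by conjugate (3i):
= (-7 + 7i)(3i) / (0^2 + (-3)^2)
= (-21 - 21i) / 9
Divide through by 3: (-7 - 7i) / 3
= -7/3 - (7/3)i


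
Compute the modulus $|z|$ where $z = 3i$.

|z| = sqrt(a^2 + b^2) = sqrt(0^2 + 3^2) = sqrt(9) = 3


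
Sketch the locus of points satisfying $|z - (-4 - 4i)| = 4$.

|z - z0| = r describes a circle centered at z0 with radius r
Here z0 = -4 - 4i and r = 4
Locus: Circle centered at (-4, -4) with radius 4


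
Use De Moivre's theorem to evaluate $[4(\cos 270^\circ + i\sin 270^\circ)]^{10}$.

By De Moivre: z^n = r^n(cos(nθ) + i sin(nθ))
= 4^10(cos(10*270°) + i sin(10*270°))
= 1048576(cos 180° + i sin 180°)
= -1048576


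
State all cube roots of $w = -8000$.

|w| = 8000, arg(w) = 180°
Root modulus = 8000^(1/3) = 20
Root arguments: θ_k = (180° + 360°k)/3 for k = 0, 1, ..., 2
Roots: 10 + 10*sqrt(3)i, -20, 10 - 10*sqrt(3)i


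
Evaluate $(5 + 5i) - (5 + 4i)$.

(5 - 5) + (5 - 4)i = i


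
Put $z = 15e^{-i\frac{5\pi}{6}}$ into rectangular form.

a = r cos θ = 15 * -sqrt(3)/2 = -15*sqrt(3)/2
b = r sin θ = 15 * -1/2 = -15/2
z = -15*sqrt(3)/2 - (15/2)i


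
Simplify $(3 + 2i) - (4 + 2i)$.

(3 - 4) + (2 - 2)i = -1


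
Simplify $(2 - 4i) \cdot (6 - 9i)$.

(a1*a2 - b1*b2) + (a1*b2 + b1*a2)i
= (12 - 36) + (-18 + (-24))i
= -24 - 42i


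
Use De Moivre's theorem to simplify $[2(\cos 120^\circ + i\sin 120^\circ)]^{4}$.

By De Moivre: z^n = r^n(cos(nθ) + i sin(nθ))
= 2^4(cos(4*120°) + i sin(4*120°))
= 16(cos 120° + i sin 120°)
= -8 + 8*sqrt(3)i


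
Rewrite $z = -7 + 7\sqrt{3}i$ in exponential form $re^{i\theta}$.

r = |z| = sqrt((-7)^2 + (7*sqrt(3))^2) = sqrt(49 + 147) = sqrt(196) = 14
θ = arctan(b/a) = arctan(12.1244/-7) (quadrant-adjusted) = 120° = 2π/3
z = 14e^(i*2π/3)


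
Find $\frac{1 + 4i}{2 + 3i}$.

Multiply numerator and denominator by conjugate (2 - 3i):
= (1 + 4i)(2 - 3i) / (2^2 + 3^2)
= (14 + 5i) / 13
= 14/13 + (5/13)i


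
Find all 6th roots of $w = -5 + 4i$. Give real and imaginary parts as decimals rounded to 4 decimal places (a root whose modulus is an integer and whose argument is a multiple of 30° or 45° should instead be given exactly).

|w| = sqrt(41) ≈ 6.403124, arg(w) ≈ 141.340192°
Root modulus = sqrt(41)^(1/6) ≈ 1.362695
Root arguments: θ_k = (arg(w) + 360°k)/6 for k = 0, 1, ..., 5
Compute each root as (root modulus)(cos θ_k + i sin θ_k) using full-precision intermediates, then round to 4 decimal places.
Roots: 1.2491 + 0.5446i, 0.1529 + 1.3541i, -1.0962 + 0.8095i, -1.2491 - 0.5446i, -0.1529 - 1.3541i, 1.0962 - 0.8095i


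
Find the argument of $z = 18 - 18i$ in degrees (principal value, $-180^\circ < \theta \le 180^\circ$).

θ = arctan(b/a) = arctan(-18/18) (quadrant-adjusted) = -45°


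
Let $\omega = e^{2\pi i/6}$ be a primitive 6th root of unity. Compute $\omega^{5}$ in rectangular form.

ω^5 = e^(2πi·5/6) = e^(i·5π/3)
= cos(5π/3) + i sin(5π/3)
= 1/2 - (sqrt(3)/2)i


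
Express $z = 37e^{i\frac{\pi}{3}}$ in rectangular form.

a = r cos θ = 37 * 1/2 = 37/2
b = r sin θ = 37 * sqrt(3)/2 = 37*sqrt(3)/2
z = 37/2 + (37*sqrt(3)/2)i


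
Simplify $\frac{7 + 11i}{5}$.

Divisor is real, so divide each part by 5:
= 7/5 + (11/5)i


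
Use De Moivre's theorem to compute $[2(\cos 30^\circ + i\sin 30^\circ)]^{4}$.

By De Moivre: z^n = r^n(cos(nθ) + i sin(nθ))
= 2^4(cos(4*30°) + i sin(4*30°))
= 16(cos 120° + i sin 120°)
= -8 + 8*sqrt(3)i


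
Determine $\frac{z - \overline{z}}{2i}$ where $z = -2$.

z - conjugate(z) = 2bi
(z - conjugate(z))/(2i) = 2bi/(2i) = b = 0


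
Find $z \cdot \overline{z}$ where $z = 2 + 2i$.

z * conjugate(z) = |z|^2 = a^2 + b^2
= 2^2 + 2^2 = 8


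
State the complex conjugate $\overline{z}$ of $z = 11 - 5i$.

If z = a + bi, then conjugate(z) = a - bi
conjugate(11 - 5i) = 11 + 5i


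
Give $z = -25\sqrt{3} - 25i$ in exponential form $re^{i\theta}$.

r = |z| = sqrt((-25*sqrt(3))^2 + (-25)^2) = sqrt(1875 + 625) = sqrt(2500) = 50
θ = arctan(b/a) = arctan(-25/-43.3013) (quadrant-adjusted) = 210° = 7π/6
z = 50e^(i*7π/6)


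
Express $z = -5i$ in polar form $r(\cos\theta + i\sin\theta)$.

r = |z| = sqrt(a^2 + b^2) = sqrt((0)^2 + (-5)^2) = sqrt(0 + 25) = sqrt(25) = 5
a = 0 and b < 0, so z lies on the negative imaginary axis: θ = 270°
z = 5(cos 270° + i sin 270°)


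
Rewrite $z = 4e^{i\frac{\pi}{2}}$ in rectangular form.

a = r cos θ = 4 * 0 = 0
b = r sin θ = 4 * 1 = 4
z = 4i


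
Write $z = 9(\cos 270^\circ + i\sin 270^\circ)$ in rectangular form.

a = r cos θ = 9 * 0 = 0
b = r sin θ = 9 * -1 = -9
z = -9i


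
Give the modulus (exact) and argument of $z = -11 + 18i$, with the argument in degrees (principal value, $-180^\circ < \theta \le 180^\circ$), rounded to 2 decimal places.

|z| = sqrt((-11)^2 + 18^2) = sqrt(445)
arg(z) = arctan(b/a) = arctan(18/-11) (quadrant-adjusted) = 121.43°


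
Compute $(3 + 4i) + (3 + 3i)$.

(3 + 3) + (4 + 3)i = 6 + 7i


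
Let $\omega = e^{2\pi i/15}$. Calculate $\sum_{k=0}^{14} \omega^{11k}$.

Let ζ = ω^11 = e^(2πi·11/15). Since 15 ∤ 11, ζ ≠ 1.
Sum = Σ_{k=0}^{14} ζ^k = (ζ^15 - 1)/(ζ - 1) = (ω^{11·15} - 1)/(ζ - 1) = (1 - 1)/(ζ - 1) = 0


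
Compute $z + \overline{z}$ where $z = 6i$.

z + conjugate(z) = (a + bi) + (a - bi) = 2a
= 2 * 0 = 0


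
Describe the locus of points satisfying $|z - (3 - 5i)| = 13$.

|z - z0| = r describes a circle centered at z0 with radius r
Here z0 = 3 - 5i and r = 13
Locus: Circle centered at (3, -5) with radius 13


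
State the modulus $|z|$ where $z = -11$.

|z| = sqrt(a^2 + b^2) = sqrt((-11)^2 + 0^2) = sqrt(121) = 11


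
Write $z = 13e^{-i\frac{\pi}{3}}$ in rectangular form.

a = r cos θ = 13 * 1/2 = 13/2
b = r sin θ = 13 * -sqrt(3)/2 = -13*sqrt(3)/2
z = 13/2 - (13*sqrt(3)/2)i


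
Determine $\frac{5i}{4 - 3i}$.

Multiply numerator and denominator by conjugate (4 + 3i):
= (5i)(4 + 3i) / (4^2 + (-3)^2)
= (-15 + 20i) / 25
Divide through by 5: (-3 + 4i) / 5
= -3/5 + (4/5)i


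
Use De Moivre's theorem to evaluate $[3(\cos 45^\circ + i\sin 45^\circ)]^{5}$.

By De Moivre: z^n = r^n(cos(nθ) + i sin(nθ))
= 3^5(cos(5*45°) + i sin(5*45°))
= 243(cos 225° + i sin 225°)
= -243*sqrt(2)/2 - (243*sqrt(2)/2)i


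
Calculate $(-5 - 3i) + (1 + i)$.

(-5 + 1) + (-3 + 1)i = -4 - 2i


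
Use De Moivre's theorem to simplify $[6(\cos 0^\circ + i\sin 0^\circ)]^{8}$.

By De Moivre: z^n = r^n(cos(nθ) + i sin(nθ))
= 6^8(cos(8*0°) + i sin(8*0°))
= 1679616(cos 0° + i sin 0°)
= 1679616


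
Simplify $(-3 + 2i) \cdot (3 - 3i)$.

(a1*a2 - b1*b2) + (a1*b2 + b1*a2)i
= (-9 - (-6)) + (9 + 6)i
= -3 + 15i


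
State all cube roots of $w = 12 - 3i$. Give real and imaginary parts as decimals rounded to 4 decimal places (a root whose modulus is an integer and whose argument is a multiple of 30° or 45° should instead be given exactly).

|w| = sqrt(153) ≈ 12.369317, arg(w) ≈ 345.963757°
Root modulus = sqrt(153)^(1/3) ≈ 2.312678
Root arguments: θ_k = (arg(w) + 360°k)/3 for k = 0, 1, ..., 2
Compute each root as (root modulus)(cos θ_k + i sin θ_k) using full-precision intermediates, then round to 4 decimal places.
Roots: -0.9891 + 2.0905i, -1.3159 - 1.9018i, 2.3050 - 0.1886i


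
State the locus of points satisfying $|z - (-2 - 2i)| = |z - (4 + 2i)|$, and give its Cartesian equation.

|z - z1| = |z - z2| means z is equidistant from z1 and z2,
i.e. the perpendicular bisector of the segment from (-2, -2) to (4, 2) (midpoint (1, 0)).
With z = x + yi, square both sides:
(x - (-2))^2 + (y - (-2))^2 = (x - 4)^2 + (y - 2)^2
The x^2 and y^2 terms cancel: 12x + 8y = 20 - 8 = 12
Simplify: 3x + 2y = 3
Locus: Perpendicular bisector of the segment from (-2, -2) to (4, 2): the line 3x + 2y = 3


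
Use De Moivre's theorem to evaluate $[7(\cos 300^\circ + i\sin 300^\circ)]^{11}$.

By De Moivre: z^n = r^n(cos(nθ) + i sin(nθ))
= 7^11(cos(11*300°) + i sin(11*300°))
= 1977326743(cos 60° + i sin 60°)
= 1977326743/2 + (1977326743*sqrt(3)/2)i


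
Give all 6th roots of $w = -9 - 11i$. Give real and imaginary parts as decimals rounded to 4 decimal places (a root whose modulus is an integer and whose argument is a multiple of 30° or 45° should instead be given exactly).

|w| = sqrt(202) ≈ 14.212670, arg(w) ≈ 230.710593°
Root modulus = sqrt(202)^(1/6) ≈ 1.556369
Root arguments: θ_k = (arg(w) + 360°k)/6 for k = 0, 1, ..., 5
Compute each root as (root modulus)(cos θ_k + i sin θ_k) using full-precision intermediates, then round to 4 decimal places.
Roots: 1.2188 + 0.9678i, -0.2288 + 1.5395i, -1.4476 + 0.5716i, -1.2188 - 0.9678i, 0.2288 - 1.5395i, 1.4476 - 0.5716i


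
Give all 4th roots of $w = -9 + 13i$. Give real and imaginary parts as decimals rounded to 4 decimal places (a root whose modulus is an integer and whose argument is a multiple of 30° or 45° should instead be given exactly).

|w| = sqrt(250) ≈ 15.811388, arg(w) ≈ 124.695154°
Root modulus = sqrt(250)^(1/4) ≈ 1.994080
Root arguments: θ_k = (arg(w) + 360°k)/4 for k = 0, 1, ..., 3
Compute each root as (root modulus)(cos θ_k + i sin θ_k) using full-precision intermediates, then round to 4 decimal places.
Roots: 1.7061 + 1.0322i, -1.0322 + 1.7061i, -1.7061 - 1.0322i, 1.0322 - 1.7061i


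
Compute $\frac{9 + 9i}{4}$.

Divisor is real, so divide each part by 4:
= 9/4 + (9/4)i


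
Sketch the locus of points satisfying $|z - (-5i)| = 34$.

|z - z0| = r describes a circle centered at z0 with radius r
Here z0 = -5i and r = 34
Locus: Circle centered at (0, -5) with radius 34


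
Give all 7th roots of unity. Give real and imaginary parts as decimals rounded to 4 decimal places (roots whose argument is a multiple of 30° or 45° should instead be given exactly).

ω_k = e^(2πik/7) = cos(2πk/7) + i sin(2πk/7) for k = 0, 1, ..., 6
Roots: 1, 0.6235 + 0.7818i, -0.2225 + 0.9749i, -0.9010 + 0.4339i, -0.9010 - 0.4339i, -0.2225 - 0.9749i, 0.6235 - 0.7818i


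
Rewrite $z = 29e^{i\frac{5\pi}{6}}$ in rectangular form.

a = r cos θ = 29 * -sqrt(3)/2 = -29*sqrt(3)/2
b = r sin θ = 29 * 1/2 = 29/2
z = -29*sqrt(3)/2 + (29/2)i


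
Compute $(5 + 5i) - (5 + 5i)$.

(5 - 5) + (5 - 5)i = 0


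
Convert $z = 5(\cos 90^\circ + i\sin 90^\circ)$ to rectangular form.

a = r cos θ = 5 * 0 = 0
b = r sin θ = 5 * 1 = 5
z = 5i


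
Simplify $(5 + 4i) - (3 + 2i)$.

(5 - 3) + (4 - 2)i = 2 + 2i


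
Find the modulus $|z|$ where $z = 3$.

|z| = sqrt(a^2 + b^2) = sqrt(3^2 + 0^2) = sqrt(9) = 3


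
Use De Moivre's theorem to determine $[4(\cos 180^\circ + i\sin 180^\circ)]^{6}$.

By De Moivre: z^n = r^n(cos(nθ) + i sin(nθ))
= 4^6(cos(6*180°) + i sin(6*180°))
= 4096(cos 0° + i sin 0°)
= 4096


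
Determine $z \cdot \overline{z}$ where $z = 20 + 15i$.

z * conjugate(z) = |z|^2 = a^2 + b^2
= 20^2 + 15^2 = 625


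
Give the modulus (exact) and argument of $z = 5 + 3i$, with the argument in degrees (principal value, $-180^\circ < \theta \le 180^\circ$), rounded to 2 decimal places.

|z| = sqrt(5^2 + 3^2) = sqrt(34)
arg(z) = arctan(b/a) = arctan(3/5) (quadrant-adjusted) = 30.96°


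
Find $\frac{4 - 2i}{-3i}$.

Multiply numerator and denominator by conjugate (3i):
= (4 - 2i)(3i) / (0^2 + (-3)^2)
= (6 + 12i) / 9
Divide through by 3: (2 + 4i) / 3
= 2/3 + (4/3)i


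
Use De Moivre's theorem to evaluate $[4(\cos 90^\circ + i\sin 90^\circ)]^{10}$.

By De Moivre: z^n = r^n(cos(nθ) + i sin(nθ))
= 4^10(cos(10*90°) + i sin(10*90°))
= 1048576(cos 180° + i sin 180°)
= -1048576


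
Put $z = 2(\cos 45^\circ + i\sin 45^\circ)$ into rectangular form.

a = r cos θ = 2 * sqrt(2)/2 = sqrt(2)
b = r sin θ = 2 * sqrt(2)/2 = sqrt(2)
z = sqrt(2) + sqrt(2)i


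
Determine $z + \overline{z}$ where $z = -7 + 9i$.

z + conjugate(z) = (a + bi) + (a - bi) = 2a
= 2 * (-7) = -14


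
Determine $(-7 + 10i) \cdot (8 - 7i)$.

(a1*a2 - b1*b2) + (a1*b2 + b1*a2)i
= (-56 - (-70)) + (49 + 80)i
= 14 + 129i


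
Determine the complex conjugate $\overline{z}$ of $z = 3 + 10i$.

If z = a + bi, then conjugate(z) = a - bi
conjugate(3 + 10i) = 3 - 10i


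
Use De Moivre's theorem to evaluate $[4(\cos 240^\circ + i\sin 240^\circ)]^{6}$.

By De Moivre: z^n = r^n(cos(nθ) + i sin(nθ))
= 4^6(cos(6*240°) + i sin(6*240°))
= 4096(cos 0° + i sin 0°)
= 4096


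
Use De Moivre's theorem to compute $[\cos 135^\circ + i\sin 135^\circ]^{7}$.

By De Moivre: z^n = r^n(cos(nθ) + i sin(nθ))
= 1^7(cos(7*135°) + i sin(7*135°))
= 1(cos 225° + i sin 225°)
= -sqrt(2)/2 - (sqrt(2)/2)i


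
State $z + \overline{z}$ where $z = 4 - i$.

z + conjugate(z) = (a + bi) + (a - bi) = 2a
= 2 * 4 = 8


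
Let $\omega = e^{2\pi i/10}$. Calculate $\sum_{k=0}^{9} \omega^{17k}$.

Let ζ = ω^17 = e^(2πi·17/10). Since 10 ∤ 17, ζ ≠ 1.
Sum = Σ_{k=0}^{9} ζ^k = (ζ^10 - 1)/(ζ - 1) = (ω^{17·10} - 1)/(ζ - 1) = (1 - 1)/(ζ - 1) = 0


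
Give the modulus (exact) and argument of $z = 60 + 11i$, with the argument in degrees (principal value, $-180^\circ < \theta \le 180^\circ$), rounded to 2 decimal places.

|z| = sqrt(60^2 + 11^2) = 61
arg(z) = arctan(b/a) = arctan(11/60) (quadrant-adjusted) = 10.39°


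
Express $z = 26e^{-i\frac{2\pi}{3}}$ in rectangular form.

a = r cos θ = 26 * -1/2 = -13
b = r sin θ = 26 * -sqrt(3)/2 = -13*sqrt(3)
z = -13 - 13*sqrt(3)i


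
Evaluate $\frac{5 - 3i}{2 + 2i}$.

Multiply numerator and denominator by conjugate (2 - 2i):
= (5 - 3i)(2 - 2i) / (2^2 + 2^2)
= (4 - 16i) / 8
Divide through by 4: (1 - 4i) / 2
= 1/2 - 2i


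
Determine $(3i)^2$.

(a + bi)^2 = a^2 - b^2 + 2abi
= 0^2 - 3^2 + 2*0*3i
= -9


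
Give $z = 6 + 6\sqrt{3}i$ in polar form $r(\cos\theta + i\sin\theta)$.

r = |z| = sqrt(a^2 + b^2) = sqrt((6)^2 + (6*sqrt(3))^2) = sqrt(36 + 108) = sqrt(144) = 12
θ = arctan(b/a) = arctan(10.3923/6) (quadrant-adjusted) = 60°
z = 12(cos 60° + i sin 60°)


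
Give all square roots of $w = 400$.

|w| = 400, arg(w) = 0°
Root modulus = 400^(1/2) = 20
Root arguments: θ_k = (0° + 360°k)/2 for k = 0, 1, ..., 1
Roots: 20, -20


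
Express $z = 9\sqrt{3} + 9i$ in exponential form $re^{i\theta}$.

r = |z| = sqrt((9*sqrt(3))^2 + (9)^2) = sqrt(243 + 81) = sqrt(324) = 18
θ = arctan(b/a) = arctan(9/15.5885) (quadrant-adjusted) = 30° = π/6
z = 18e^(i*π/6)


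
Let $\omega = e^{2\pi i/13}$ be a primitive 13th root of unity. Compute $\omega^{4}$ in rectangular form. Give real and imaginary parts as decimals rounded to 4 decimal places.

ω^4 = e^(2πi·4/13) = e^(i·8π/13)
= cos(8π/13) + i sin(8π/13)
= -0.3546 + 0.9350i


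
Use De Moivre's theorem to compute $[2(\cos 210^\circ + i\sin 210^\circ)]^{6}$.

By De Moivre: z^n = r^n(cos(nθ) + i sin(nθ))
= 2^6(cos(6*210°) + i sin(6*210°))
= 64(cos 180° + i sin 180°)
= -64


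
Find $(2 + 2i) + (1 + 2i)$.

(2 + 1) + (2 + 2)i = 3 + 4i


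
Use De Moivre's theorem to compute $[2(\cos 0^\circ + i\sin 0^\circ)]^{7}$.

By De Moivre: z^n = r^n(cos(nθ) + i sin(nθ))
= 2^7(cos(7*0°) + i sin(7*0°))
= 128(cos 0° + i sin 0°)
= 128


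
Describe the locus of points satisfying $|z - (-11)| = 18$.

|z - z0| = r describes a circle centered at z0 with radius r
Here z0 = -11 and r = 18
Locus: Circle centered at (-11, 0) with radius 18


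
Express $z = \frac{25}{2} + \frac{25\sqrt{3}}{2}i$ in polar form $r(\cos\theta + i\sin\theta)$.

r = |z| = sqrt(a^2 + b^2) = sqrt((25/2)^2 + (25*sqrt(3)/2)^2) = sqrt(625/4 + 1875/4) = sqrt(625) = 25
θ = arctan(b/a) = arctan(21.6506/12.5) (quadrant-adjusted) = 60°
z = 25(cos 60° + i sin 60°)


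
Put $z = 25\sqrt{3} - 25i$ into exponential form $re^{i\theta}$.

r = |z| = sqrt((25*sqrt(3))^2 + (-25)^2) = sqrt(1875 + 625) = sqrt(2500) = 50
θ = arctan(b/a) = arctan(-25/43.3013) (quadrant-adjusted) = -30° = -π/6
z = 50e^(-i*π/6)


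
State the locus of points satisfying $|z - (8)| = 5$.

|z - z0| = r describes a circle centered at z0 with radius r
Here z0 = 8 and r = 5
Locus: Circle centered at (8, 0) with radius 5


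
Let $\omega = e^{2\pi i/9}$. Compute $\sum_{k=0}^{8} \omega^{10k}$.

Let ζ = ω^10 = e^(2πi·10/9). Since 9 ∤ 10, ζ ≠ 1.
Sum = Σ_{k=0}^{8} ζ^k = (ζ^9 - 1)/(ζ - 1) = (ω^{10·9} - 1)/(ζ - 1) = (1 - 1)/(ζ - 1) = 0


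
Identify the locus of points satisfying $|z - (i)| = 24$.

|z - z0| = r describes a circle centered at z0 with radius r
Here z0 = i and r = 24
Locus: Circle centered at (0, 1) with radius 24


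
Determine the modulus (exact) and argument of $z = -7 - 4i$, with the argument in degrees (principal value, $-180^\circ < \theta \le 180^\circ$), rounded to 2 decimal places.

|z| = sqrt((-7)^2 + (-4)^2) = sqrt(65)
arg(z) = arctan(b/a) = arctan(-4/-7) (quadrant-adjusted) = -150.26°


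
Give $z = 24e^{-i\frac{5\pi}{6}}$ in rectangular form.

a = r cos θ = 24 * -sqrt(3)/2 = -12*sqrt(3)
b = r sin θ = 24 * -1/2 = -12
z = -12*sqrt(3) - 12i


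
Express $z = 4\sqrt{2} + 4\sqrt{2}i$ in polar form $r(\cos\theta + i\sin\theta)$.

r = |z| = sqrt(a^2 + b^2) = sqrt((4*sqrt(2))^2 + (4*sqrt(2))^2) = sqrt(32 + 32) = sqrt(64) = 8
θ = arctan(b/a) = arctan(5.6569/5.6569) (quadrant-adjusted) = 45°
z = 8(cos 45° + i sin 45°)


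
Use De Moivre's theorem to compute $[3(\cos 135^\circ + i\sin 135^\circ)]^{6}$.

By De Moivre: z^n = r^n(cos(nθ) + i sin(nθ))
= 3^6(cos(6*135°) + i sin(6*135°))
= 729(cos 90° + i sin 90°)
= 729i


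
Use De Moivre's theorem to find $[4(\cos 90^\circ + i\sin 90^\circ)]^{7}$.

By De Moivre: z^n = r^n(cos(nθ) + i sin(nθ))
= 4^7(cos(7*90°) + i sin(7*90°))
= 16384(cos 270° + i sin 270°)
= -16384i


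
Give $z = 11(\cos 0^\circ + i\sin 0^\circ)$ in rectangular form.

a = r cos θ = 11 * 1 = 11
b = r sin θ = 11 * 0 = 0
z = 11


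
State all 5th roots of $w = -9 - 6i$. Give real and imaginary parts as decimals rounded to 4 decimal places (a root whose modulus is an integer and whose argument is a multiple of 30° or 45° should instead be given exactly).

|w| = sqrt(117) ≈ 10.816654, arg(w) ≈ 213.690068°
Root modulus = sqrt(117)^(1/5) ≈ 1.609973
Root arguments: θ_k = (arg(w) + 360°k)/5 for k = 0, 1, ..., 4
Compute each root as (root modulus)(cos θ_k + i sin θ_k) using full-precision intermediates, then round to 4 decimal places.
Roots: 1.1825 + 1.0926i, -0.6737 + 1.4622i, -1.5989 - 0.1889i, -0.3144 - 1.5790i, 1.4045 - 0.7870i


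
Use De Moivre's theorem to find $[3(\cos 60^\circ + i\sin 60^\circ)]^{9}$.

By De Moivre: z^n = r^n(cos(nθ) + i sin(nθ))
= 3^9(cos(9*60°) + i sin(9*60°))
= 19683(cos 180° + i sin 180°)
= -19683


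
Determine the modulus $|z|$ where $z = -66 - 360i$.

|z| = sqrt(a^2 + b^2) = sqrt((-66)^2 + (-360)^2) = sqrt(133956) = 366


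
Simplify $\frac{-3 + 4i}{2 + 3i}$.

Multiply numerator and denominator by conjugate (2 - 3i):
= (-3 + 4i)(2 - 3i) / (2^2 + 3^2)
= (6 + 17i) / 13
= 6/13 + (17/13)i


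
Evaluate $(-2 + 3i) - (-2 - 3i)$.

(-2 - (-2)) + (3 - (-3))i = 6i


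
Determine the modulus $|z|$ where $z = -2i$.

|z| = sqrt(a^2 + b^2) = sqrt(0^2 + (-2)^2) = sqrt(4) = 2


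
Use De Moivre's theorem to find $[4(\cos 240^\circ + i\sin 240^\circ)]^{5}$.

By De Moivre: z^n = r^n(cos(nθ) + i sin(nθ))
= 4^5(cos(5*240°) + i sin(5*240°))
= 1024(cos 120° + i sin 120°)
= -512 + 512*sqrt(3)i


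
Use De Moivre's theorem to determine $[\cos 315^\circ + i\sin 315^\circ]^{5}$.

By De Moivre: z^n = r^n(cos(nθ) + i sin(nθ))
= 1^5(cos(5*315°) + i sin(5*315°))
= 1(cos 135° + i sin 135°)
= -sqrt(2)/2 + (sqrt(2)/2)i


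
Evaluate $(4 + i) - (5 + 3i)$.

(4 - 5) + (1 - 3)i = -1 - 2i


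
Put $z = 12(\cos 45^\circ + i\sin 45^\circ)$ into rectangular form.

a = r cos θ = 12 * sqrt(2)/2 = 6*sqrt(2)
b = r sin θ = 12 * sqrt(2)/2 = 6*sqrt(2)
z = 6*sqrt(2) + 6*sqrt(2)i


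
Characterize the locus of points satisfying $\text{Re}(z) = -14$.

Re(z) = x where z = x + yi; the equation x = -14 is satisfied by all points with that x-coordinate
Locus: Vertical line x = -14


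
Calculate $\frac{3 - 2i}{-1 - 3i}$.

Multiply numerator and denominator by conjugate (-1 + 3i):
= (3 - 2i)(-1 + 3i) / ((-1)^2 + (-3)^2)
= (3 + 11i) / 10
= 3/10 + (11/10)i


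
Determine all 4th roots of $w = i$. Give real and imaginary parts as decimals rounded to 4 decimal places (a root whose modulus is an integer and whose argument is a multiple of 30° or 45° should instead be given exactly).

|w| = 1, arg(w) = 90°
Root modulus = 1^(1/4) = 1
Root arguments: θ_k = (90° + 360°k)/4 for k = 0, 1, ..., 3
Compute each root as (root modulus)(cos θ_k + i sin θ_k) using full-precision intermediates, then round to 4 decimal places.
Roots: 0.9239 + 0.3827i, -0.3827 + 0.9239i, -0.9239 - 0.3827i, 0.3827 - 0.9239i


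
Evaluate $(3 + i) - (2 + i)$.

(3 - 2) + (1 - 1)i = 1


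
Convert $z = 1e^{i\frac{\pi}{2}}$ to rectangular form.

a = r cos θ = 1 * 0 = 0
b = r sin θ = 1 * 1 = 1
z = i


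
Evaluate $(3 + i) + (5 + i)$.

(3 + 5) + (1 + 1)i = 8 + 2i


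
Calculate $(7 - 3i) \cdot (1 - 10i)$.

(a1*a2 - b1*b2) + (a1*b2 + b1*a2)i
= (7 - 30) + (-70 + (-3))i
= -23 - 73i


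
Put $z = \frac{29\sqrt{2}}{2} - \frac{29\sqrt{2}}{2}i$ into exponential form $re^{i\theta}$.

r = |z| = sqrt((29*sqrt(2)/2)^2 + (-29*sqrt(2)/2)^2) = sqrt(841/2 + 841/2) = sqrt(841) = 29
θ = arctan(b/a) = arctan(-20.5061/20.5061) (quadrant-adjusted) = -45° = -π/4
z = 29e^(-i*π/4)


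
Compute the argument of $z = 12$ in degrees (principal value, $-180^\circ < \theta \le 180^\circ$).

b = 0 and a > 0, so z lies on the positive real axis: θ = 0°


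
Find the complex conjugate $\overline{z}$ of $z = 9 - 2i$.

If z = a + bi, then conjugate(z) = a - bi
conjugate(9 - 2i) = 9 + 2i


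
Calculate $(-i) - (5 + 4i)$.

(0 - 5) + (-1 - 4)i = -5 - 5i


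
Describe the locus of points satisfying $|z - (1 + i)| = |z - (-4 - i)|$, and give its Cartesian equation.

|z - z1| = |z - z2| means z is equidistant from z1 and z2,
i.e. the perpendicular bisector of the segment from (1, 1) to (-4, -1) (midpoint (-3/2, 0)).
With z = x + yi, square both sides:
(x - 1)^2 + (y - 1)^2 = (x - (-4))^2 + (y - (-1))^2
The x^2 and y^2 terms cancel: -10x + (-4)y = 17 - 2 = 15
Simplify: 10x + 4y = -15
Locus: Perpendicular bisector of the segment from (1, 1) to (-4, -1): the line 10x + 4y = -15


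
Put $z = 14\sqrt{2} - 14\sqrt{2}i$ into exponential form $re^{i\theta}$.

r = |z| = sqrt((14*sqrt(2))^2 + (-14*sqrt(2))^2) = sqrt(392 + 392) = sqrt(784) = 28
θ = arctan(b/a) = arctan(-19.799/19.799) (quadrant-adjusted) = -45° = -π/4
z = 28e^(-i*π/4)


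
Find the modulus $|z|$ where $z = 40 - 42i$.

|z| = sqrt(a^2 + b^2) = sqrt(40^2 + (-42)^2) = sqrt(3364) = 58


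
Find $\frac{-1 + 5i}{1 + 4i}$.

Multiply numerator and denominator by conjugate (1 - 4i):
= (-1 + 5i)(1 - 4i) / (1^2 + 4^2)
= (19 + 9i) / 17
= 19/17 + (9/17)i
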